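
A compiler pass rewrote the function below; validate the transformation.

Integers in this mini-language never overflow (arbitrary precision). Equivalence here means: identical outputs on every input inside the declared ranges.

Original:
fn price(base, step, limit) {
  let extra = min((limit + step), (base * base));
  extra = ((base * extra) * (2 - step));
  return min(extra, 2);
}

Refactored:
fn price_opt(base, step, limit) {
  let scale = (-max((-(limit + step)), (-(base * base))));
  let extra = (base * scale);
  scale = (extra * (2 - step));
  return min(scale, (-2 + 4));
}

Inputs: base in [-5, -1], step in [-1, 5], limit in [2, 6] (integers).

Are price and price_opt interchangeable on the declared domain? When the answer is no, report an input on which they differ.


Reading the diff, among the changes: local variable names differ; also constant usage differs; also statement counts differ; also arithmetic usage differs; also min/max/abs usage differs.
One worked example (base=-2, step=2, limit=4) — price: extra := 4 | extra := 0 | result 0; price_opt: scale := 4 | extra := -8 | scale := 0 | result 0; agreement on 0.
Checked all 175 inputs in the declared domain: the outputs agree on every one.
verdict: equivalent


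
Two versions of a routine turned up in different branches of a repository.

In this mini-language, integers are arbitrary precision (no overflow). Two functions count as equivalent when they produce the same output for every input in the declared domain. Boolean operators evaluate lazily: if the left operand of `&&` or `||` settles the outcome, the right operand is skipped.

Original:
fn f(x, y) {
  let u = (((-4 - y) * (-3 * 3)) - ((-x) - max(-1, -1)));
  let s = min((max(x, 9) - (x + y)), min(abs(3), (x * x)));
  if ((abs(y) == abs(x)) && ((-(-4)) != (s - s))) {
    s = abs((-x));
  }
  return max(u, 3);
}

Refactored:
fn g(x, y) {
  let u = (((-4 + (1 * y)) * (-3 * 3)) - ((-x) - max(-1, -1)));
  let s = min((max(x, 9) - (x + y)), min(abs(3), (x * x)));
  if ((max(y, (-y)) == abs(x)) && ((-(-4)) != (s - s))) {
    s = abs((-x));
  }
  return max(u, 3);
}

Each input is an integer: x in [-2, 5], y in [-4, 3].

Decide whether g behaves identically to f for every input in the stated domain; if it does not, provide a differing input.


These are not equivalent — on x=-2, y=-4 the outputs split (3 vs 69).
f: u becomes -3; next s becomes 3; next ((abs(y) == abs(x)) && ((-(-4)) != (s - s))) evaluates to false; next final value 3
g: u becomes 69; next s becomes 3; next ((max(y, (-y)) == abs(x)) && ((-(-4)) != (s - s))) evaluates to false; next final value 69
verdict: not equivalent; witness: x=-2, y=-4


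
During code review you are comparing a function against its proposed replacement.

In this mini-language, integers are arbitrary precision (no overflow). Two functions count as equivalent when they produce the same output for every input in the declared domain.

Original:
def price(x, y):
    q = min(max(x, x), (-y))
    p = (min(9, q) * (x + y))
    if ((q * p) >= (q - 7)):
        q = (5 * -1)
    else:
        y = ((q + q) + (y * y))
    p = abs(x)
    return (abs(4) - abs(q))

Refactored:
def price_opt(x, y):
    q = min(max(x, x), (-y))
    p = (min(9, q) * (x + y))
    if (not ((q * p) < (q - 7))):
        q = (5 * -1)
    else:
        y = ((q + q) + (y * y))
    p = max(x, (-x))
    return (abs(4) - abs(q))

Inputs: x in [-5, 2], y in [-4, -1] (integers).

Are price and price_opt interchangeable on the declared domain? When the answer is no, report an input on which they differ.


This is a faithful refactor — min/max/abs usage differs, boolean connective usage differs, comparison usage differs, but the computed results match everywhere.
One worked example (x=1, y=-2) — price: q := 1 | p := -1 | ((q * p) >= (q - 7)): true | q := -5 | p := 1 | result -1; price_opt: q := 1 | p := -1 | (not ((q * p) < (q - 7))): true | q := -5 | p := 1 | result -1; agreement on -1.
Checked all 32 inputs in the declared domain: the outputs agree on every one.
verdict: equivalent


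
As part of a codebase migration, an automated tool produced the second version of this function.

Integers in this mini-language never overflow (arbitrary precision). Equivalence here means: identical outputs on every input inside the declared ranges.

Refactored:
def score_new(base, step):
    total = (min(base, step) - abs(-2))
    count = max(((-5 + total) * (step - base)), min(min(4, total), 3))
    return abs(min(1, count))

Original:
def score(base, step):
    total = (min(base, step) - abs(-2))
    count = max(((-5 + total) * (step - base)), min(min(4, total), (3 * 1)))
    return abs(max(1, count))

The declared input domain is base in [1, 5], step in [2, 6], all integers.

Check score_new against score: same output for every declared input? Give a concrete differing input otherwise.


Take base=2, step=2.
score: total := 0 | count := 0 | result 1
score_new: total := 0 | count := 0 | result 0
1 vs 0 — the two versions disagree here.
verdict: not equivalent; witness: base=2, step=2


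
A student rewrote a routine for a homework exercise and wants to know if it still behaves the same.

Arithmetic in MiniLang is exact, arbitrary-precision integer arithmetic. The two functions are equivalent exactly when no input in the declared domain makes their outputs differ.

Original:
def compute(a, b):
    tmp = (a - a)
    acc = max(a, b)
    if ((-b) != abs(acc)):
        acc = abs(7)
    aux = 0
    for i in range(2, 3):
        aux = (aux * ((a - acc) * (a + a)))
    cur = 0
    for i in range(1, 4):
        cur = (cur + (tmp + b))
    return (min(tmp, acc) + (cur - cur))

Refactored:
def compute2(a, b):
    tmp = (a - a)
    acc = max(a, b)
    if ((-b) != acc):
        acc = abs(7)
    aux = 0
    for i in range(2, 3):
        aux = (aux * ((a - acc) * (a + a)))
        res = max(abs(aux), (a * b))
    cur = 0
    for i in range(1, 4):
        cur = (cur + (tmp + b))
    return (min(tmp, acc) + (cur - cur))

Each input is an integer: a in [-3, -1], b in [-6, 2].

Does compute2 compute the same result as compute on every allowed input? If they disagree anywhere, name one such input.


The rewrite breaks on a=-3, b=-3, where the results are -3 and 0.
compute: tmp = 0; acc = -3; ((-b) != abs(acc)) -> false; aux = 0; [i=2]; aux = 0; cur = 0; [i=1]; cur = -3; [i=2]; cur = -6; [i=3]; cur = -9; return -3
compute2: tmp = 0; acc = -3; ((-b) != acc) -> true; acc = 7; aux = 0; [i=2]; aux = 0; res = 9; cur = 0; [i=1]; cur = -3; [i=2]; cur = -6; [i=3]; cur = -9; return 0
verdict: not equivalent; witness: a=-3, b=-3


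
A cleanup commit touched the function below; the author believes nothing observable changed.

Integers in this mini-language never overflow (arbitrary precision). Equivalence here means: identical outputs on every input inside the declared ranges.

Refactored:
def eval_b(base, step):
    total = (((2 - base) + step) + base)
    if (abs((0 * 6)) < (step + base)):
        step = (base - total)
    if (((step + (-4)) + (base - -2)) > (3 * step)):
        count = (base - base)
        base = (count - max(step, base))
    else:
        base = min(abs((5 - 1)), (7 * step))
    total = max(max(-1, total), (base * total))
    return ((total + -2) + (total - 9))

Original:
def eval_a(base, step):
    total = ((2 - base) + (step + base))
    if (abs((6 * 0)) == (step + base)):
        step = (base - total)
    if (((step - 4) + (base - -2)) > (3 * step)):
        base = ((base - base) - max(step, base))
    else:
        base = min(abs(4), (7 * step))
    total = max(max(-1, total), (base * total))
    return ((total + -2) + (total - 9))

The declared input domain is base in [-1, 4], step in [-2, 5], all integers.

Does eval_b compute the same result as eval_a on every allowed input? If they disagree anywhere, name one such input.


Run the pair on base=-1, step=1.
eval_a: total := 3 | (abs((6 * 0)) == (step + base)): true | step := -4 | (((step - 4) + (base - -2)) > (3 * step)): true | base := 1 | total := 3 | result -5
eval_b: total := 3 | (abs((0 * 6)) < (step + base)): false | (((step + (-4)) + (base - -2)) > (3 * step)): false | base := 4 | total := 12 | result 13
-5 against 13: the behavior changed.
verdict: not equivalent; witness: base=-1, step=1


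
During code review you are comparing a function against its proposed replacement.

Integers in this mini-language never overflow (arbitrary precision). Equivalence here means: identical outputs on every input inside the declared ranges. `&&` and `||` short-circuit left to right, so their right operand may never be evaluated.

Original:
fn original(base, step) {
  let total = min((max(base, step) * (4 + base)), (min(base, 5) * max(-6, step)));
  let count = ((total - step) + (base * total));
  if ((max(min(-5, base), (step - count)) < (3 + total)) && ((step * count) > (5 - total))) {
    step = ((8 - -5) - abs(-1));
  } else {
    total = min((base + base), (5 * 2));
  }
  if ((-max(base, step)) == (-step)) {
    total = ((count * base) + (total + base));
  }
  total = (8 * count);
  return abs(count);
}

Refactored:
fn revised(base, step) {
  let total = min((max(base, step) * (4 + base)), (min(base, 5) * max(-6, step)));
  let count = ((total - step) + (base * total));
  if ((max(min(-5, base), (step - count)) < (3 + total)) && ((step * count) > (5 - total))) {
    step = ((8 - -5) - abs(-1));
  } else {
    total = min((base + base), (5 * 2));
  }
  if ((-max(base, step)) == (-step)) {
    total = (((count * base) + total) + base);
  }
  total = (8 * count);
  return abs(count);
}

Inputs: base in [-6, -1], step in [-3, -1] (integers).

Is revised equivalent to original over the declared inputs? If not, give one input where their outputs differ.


Side by side, the visible changes include: same computation, different form.
Tracing base=-6, step=-3: original: total := 6 | count := -27 | ((max(min(-5, base), (step - count)) < (3 + total)) && ((step * count) > (5 - total))): false | total := -12 | ((-max(base, step)) == (-step)): true | total := 144 | total := -216 | result 27 | revised: total := 6 | count := -27 | ((max(min(-5, base), (step - count)) < (3 + total)) && ((step * count) > (5 - total))): false | total := -12 | ((-max(base, step)) == (-step)): true | total := 144 | total := -216 | result 27 — matching result 27.
Sweeping the whole domain (18 inputs) finds no disagreement.
verdict: equivalent


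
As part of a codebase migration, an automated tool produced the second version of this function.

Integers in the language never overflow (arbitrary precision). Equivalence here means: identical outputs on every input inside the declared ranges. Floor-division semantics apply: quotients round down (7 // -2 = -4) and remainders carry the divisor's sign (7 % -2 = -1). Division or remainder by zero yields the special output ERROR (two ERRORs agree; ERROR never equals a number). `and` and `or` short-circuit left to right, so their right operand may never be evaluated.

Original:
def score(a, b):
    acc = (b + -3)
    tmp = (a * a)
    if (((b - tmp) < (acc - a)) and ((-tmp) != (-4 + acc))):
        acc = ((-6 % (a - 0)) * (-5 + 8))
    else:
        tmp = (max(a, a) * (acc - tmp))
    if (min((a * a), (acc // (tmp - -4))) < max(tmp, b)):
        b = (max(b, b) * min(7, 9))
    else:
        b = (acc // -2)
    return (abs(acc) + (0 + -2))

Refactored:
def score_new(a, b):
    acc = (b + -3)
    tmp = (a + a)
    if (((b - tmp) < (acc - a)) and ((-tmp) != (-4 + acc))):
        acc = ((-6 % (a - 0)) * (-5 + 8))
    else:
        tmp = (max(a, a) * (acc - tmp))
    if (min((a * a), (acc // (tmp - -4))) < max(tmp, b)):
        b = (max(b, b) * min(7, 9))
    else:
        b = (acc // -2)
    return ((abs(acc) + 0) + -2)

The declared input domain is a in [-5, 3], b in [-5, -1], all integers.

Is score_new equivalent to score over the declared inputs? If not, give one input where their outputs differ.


Take a=-5, b=-5.
score: acc becomes -8; next tmp becomes 25; next (((b - tmp) < (acc - a)) and ((-tmp) != (-4 + acc))) evaluates to true; next acc becomes -3; next (min((a * a), (acc // (tmp - -4))) < max(tmp, b)) evaluates to true; next b becomes -35; next final value 1
score_new: acc becomes -8; next tmp becomes -10; next (((b - tmp) < (acc - a)) and ((-tmp) != (-4 + acc))) evaluates to false; next tmp becomes -10; next (min((a * a), (acc // (tmp - -4))) < max(tmp, b)) evaluates to false; next b becomes 4; next final value 6
1 and 6 differ, so these are not the same function on this domain.
verdict: not equivalent; witness: a=-5, b=-5


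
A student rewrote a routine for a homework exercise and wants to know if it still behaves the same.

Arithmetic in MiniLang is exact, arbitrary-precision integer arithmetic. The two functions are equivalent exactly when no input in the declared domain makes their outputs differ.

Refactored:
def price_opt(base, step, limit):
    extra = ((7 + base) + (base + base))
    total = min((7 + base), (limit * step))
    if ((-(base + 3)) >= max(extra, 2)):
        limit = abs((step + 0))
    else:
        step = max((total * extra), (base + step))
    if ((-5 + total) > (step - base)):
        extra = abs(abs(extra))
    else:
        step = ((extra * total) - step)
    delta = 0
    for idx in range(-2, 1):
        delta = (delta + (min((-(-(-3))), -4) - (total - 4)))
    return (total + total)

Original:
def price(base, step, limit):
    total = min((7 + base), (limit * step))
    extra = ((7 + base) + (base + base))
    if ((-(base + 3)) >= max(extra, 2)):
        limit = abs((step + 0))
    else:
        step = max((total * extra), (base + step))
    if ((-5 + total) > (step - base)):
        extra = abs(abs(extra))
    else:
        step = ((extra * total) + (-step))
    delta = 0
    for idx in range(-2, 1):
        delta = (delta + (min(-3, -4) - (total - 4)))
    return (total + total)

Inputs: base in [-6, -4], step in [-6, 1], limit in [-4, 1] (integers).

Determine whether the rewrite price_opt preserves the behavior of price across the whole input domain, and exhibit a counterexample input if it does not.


Differences: arithmetic usage differs — yet all 144 inputs agree.
verdict: equivalent


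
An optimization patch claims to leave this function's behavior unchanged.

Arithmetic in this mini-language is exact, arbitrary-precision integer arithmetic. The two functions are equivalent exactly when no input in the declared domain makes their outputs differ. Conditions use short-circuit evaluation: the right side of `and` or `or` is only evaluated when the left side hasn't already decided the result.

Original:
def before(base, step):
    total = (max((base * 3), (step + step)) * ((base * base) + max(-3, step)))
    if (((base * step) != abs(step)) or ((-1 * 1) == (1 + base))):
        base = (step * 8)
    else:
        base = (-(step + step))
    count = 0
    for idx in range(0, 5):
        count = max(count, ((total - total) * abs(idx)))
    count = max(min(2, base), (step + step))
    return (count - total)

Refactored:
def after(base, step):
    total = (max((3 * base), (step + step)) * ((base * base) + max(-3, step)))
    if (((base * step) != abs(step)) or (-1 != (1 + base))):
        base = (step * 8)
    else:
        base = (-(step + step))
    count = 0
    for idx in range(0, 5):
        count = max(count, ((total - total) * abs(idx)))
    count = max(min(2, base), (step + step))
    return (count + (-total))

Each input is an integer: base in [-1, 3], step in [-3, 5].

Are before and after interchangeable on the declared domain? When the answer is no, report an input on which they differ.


base=-1, step=-3 yields -4 from before but -12 from after.
verdict: not equivalent; witness: base=-1, step=-3


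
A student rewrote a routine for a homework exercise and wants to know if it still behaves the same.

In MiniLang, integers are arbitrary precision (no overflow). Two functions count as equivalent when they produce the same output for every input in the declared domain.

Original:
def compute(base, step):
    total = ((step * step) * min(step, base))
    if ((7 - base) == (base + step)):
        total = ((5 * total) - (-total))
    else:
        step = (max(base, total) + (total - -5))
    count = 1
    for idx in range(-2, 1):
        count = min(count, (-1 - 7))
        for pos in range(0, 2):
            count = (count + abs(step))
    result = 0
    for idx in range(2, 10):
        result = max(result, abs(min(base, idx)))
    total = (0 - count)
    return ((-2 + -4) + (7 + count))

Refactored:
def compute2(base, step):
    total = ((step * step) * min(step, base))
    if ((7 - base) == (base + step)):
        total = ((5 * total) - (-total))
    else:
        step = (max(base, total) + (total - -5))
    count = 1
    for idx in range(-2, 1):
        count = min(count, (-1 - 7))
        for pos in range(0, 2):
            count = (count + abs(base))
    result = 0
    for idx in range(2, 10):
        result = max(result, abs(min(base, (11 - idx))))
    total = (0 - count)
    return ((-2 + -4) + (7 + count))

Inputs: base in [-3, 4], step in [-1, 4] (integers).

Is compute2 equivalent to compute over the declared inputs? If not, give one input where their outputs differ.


The rewrite breaks on base=-3, step=-1, where the results are -5 and -1.
compute: total=-3, then ((7 - base) == (base + step)) is false, then step=-1, then count=1, then (idx=-2), then count=-8, then (pos=0), then count=-7, then (pos=1), then count=-6, then (idx=-1), then count=-8, then (pos=0), then count=-7, then (pos=1), then count=-6, then (idx=0), then count=-8, then (pos=0), then count=-7, then (pos=1), then count=-6, then result=0, then (idx=2), then result=3, then (idx=3), then result=3, then (idx=4), then result=3, then (idx=5), then result=3, then (idx=6), then result=3, then (idx=7), then result=3, then (idx=8), then result=3, then (idx=9), then result=3, then total=6, then returns -5
compute2: total=-3, then ((7 - base) == (base + step)) is false, then step=-1, then count=1, then (idx=-2), then count=-8, then (pos=0), then count=-5, then (pos=1), then count=-2, then (idx=-1), then count=-8, then (pos=0), then count=-5, then (pos=1), then count=-2, then (idx=0), then count=-8, then (pos=0), then count=-5, then (pos=1), then count=-2, then result=0, then (idx=2), then result=3, then (idx=3), then result=3, then (idx=4), then result=3, then (idx=5), then result=3, then (idx=6), then result=3, then (idx=7), then result=3, then (idx=8), then result=3, then (idx=9), then result=3, then total=2, then returns -1
verdict: not equivalent; witness: base=-3, step=-1


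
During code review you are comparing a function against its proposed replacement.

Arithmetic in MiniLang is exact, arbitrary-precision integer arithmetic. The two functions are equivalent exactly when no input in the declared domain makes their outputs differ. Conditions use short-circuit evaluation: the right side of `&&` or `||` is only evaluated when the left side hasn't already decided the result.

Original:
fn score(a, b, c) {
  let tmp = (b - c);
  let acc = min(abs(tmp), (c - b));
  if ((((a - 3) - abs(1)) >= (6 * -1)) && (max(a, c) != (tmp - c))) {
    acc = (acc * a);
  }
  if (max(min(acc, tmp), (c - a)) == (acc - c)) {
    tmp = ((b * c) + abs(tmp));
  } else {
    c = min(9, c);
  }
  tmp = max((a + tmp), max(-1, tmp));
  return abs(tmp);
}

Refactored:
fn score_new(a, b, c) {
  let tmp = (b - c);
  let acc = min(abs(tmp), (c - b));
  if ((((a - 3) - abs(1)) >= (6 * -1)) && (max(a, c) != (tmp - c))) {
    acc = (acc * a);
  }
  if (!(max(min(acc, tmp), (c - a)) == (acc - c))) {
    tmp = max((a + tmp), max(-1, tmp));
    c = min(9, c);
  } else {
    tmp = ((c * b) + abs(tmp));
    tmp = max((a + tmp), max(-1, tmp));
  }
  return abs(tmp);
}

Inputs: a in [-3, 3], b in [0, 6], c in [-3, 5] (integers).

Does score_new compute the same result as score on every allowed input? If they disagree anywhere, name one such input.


The two versions differ — the changes include min/max/abs usage differs; also arithmetic usage differs; also boolean connective usage differs; also statement counts differ; also constant usage differs.
Spot check at a=3, b=0, c=2 — score: tmp=-2, then acc=2, then ((((a - 3) - abs(1)) >= (6 * -1)) && (max(a, c) != (tmp - c))) is true, then acc=6, then (max(min(acc, tmp), (c - a)) == (acc - c)) is false, then c=2, then tmp=1, then returns 1. score_new: tmp=-2, then acc=2, then ((((a - 3) - abs(1)) >= (6 * -1)) && (max(a, c) != (tmp - c))) is true, then acc=6, then (!(max(min(acc, tmp), (c - a)) == (acc - c))) is true, then tmp=1, then c=2, then returns 1. Both give 1.
Checked all 441 inputs in the declared domain: the outputs agree on every one.
verdict: equivalent


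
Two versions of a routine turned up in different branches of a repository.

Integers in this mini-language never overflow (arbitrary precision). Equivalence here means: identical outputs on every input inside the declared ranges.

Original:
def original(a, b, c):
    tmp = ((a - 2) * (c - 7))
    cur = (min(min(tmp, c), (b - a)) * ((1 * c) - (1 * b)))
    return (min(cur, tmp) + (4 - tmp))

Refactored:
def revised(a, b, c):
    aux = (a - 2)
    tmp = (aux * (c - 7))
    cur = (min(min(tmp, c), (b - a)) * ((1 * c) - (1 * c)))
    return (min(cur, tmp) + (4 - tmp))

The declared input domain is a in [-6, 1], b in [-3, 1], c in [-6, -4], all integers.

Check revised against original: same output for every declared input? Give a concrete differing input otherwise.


Not equivalent: a=-6, b=-3, c=-6 separates them (-82 vs -100).
original: tmp=104, then cur=18, then returns -82
revised: aux=-8, then tmp=104, then cur=0, then returns -100
verdict: not equivalent; witness: a=-6, b=-3, c=-6


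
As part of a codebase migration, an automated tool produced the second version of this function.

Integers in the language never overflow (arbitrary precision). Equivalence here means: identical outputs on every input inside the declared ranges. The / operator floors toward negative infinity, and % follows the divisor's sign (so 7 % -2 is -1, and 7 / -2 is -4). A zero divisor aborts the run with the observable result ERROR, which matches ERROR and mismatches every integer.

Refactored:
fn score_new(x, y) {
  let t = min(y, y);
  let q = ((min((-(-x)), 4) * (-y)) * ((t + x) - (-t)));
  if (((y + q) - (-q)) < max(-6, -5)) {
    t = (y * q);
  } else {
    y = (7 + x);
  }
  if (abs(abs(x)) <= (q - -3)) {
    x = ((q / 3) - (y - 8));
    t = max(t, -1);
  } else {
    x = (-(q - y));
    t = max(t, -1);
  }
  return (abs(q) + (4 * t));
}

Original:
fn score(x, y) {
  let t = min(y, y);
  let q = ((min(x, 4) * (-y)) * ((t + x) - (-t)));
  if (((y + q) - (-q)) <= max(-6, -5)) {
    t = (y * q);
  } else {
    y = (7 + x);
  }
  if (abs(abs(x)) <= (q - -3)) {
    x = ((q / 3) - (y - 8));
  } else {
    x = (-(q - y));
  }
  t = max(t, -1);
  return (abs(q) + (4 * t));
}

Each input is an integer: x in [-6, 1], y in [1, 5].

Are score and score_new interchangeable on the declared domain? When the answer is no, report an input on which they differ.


Evaluate both at x=-3, y=1.
score: t := 1 | q := -3 | (((y + q) - (-q)) <= max(-6, -5)): true | t := -3 | (abs(abs(x)) <= (q - -3)): false | x := 4 | t := -1 | result -1
score_new: t := 1 | q := -3 | (((y + q) - (-q)) < max(-6, -5)): false | y := 4 | (abs(abs(x)) <= (q - -3)): false | x := 7 | t := 1 | result 7
-1 vs 7 — the two versions disagree here.
verdict: not equivalent; witness: x=-3, y=1


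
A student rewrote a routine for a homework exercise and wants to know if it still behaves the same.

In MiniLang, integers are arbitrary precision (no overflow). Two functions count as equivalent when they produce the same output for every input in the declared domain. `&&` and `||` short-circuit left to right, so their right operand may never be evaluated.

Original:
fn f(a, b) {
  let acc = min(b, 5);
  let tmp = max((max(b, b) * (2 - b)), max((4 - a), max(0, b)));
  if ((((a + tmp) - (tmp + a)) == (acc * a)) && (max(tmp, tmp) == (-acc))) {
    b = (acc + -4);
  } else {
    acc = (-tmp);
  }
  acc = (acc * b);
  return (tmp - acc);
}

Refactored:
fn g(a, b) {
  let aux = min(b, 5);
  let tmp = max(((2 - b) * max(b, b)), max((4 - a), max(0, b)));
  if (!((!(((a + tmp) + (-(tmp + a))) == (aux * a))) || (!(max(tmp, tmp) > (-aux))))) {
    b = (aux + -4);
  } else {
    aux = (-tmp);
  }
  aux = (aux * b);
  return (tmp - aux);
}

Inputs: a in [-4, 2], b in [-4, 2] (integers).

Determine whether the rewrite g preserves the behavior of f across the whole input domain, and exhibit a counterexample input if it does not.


Not equivalent: a=0, b=-4 separates them (-28 vs -12).
f: acc = -4; tmp = 4; ((((a + tmp) - (tmp + a)) == (acc * a)) && (max(tmp, tmp) == (-acc))) -> true; b = -8; acc = 32; return -28
g: aux = -4; tmp = 4; (!((!(((a + tmp) + (-(tmp + a))) == (aux * a))) || (!(max(tmp, tmp) > (-aux))))) -> false; aux = -4; aux = 16; return -12
verdict: not equivalent; witness: a=0, b=-4


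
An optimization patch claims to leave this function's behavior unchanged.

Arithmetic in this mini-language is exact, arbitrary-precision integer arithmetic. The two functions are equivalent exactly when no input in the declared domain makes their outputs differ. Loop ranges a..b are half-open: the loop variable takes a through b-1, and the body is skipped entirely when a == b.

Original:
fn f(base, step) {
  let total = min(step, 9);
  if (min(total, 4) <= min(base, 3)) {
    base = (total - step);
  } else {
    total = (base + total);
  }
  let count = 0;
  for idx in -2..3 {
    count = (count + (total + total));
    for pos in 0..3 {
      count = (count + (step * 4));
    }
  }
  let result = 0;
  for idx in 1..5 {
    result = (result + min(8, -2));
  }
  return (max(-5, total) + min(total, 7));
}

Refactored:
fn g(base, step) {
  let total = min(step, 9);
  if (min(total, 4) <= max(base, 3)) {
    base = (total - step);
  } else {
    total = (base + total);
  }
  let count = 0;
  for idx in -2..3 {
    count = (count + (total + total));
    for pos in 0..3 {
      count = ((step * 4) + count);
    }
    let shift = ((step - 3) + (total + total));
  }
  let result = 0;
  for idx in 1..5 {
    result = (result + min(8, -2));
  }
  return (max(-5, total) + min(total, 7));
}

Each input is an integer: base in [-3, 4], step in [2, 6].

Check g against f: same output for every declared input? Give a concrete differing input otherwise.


These are not equivalent — on base=-3, step=2 the outputs split (-2 vs 4).
f: total becomes 2; next (min(total, 4) <= min(base, 3)) evaluates to false; next total becomes -1; next count becomes 0; next at idx=-2:; next count becomes -2; next at pos=0:; next count becomes 6; next at pos=1:; next count becomes 14; next at pos=2:; next count becomes 22; next at idx=-1:; next count becomes 20; next at pos=0:; next count becomes 28; next at pos=1:; next count becomes 36; next at pos=2:; next count becomes 44; next at idx=0:; next count becomes 42; next at pos=0:; next count becomes 50; next at pos=1:; next count becomes 58; next at pos=2:; next count becomes 66; next at idx=1:; next count becomes 64; next at pos=0:; next count becomes 72; next at pos=1:; next count becomes 80; next at pos=2:; next count becomes 88; next at idx=2:; next count becomes 86; next at pos=0:; next count becomes 94; next at pos=1:; next count becomes 102; next at pos=2:; next count becomes 110; next result becomes 0; next at idx=1:; next result becomes -2; next at idx=2:; next result becomes -4; next at idx=3:; next result becomes -6; next at idx=4:; next result becomes -8; next final value -2
g: total becomes 2; next (min(total, 4) <= max(base, 3)) evaluates to true; next base becomes 0; next count becomes 0; next at idx=-2:; next count becomes 4; next at pos=0:; next count becomes 12; next at pos=1:; next count becomes 20; next at pos=2:; next count becomes 28; next shift becomes 3; next at idx=-1:; next count becomes 32; next at pos=0:; next count becomes 40; next at pos=1:; next count becomes 48; next at pos=2:; next count becomes 56; next shift becomes 3; next at idx=0:; next count becomes 60; next at pos=0:; next count becomes 68; next at pos=1:; next count becomes 76; next at pos=2:; next count becomes 84; next shift becomes 3; next at idx=1:; next count becomes 88; next at pos=0:; next count becomes 96; next at pos=1:; next count becomes 104; next at pos=2:; next count becomes 112; next shift becomes 3; next at idx=2:; next count becomes 116; next at pos=0:; next count becomes 124; next at pos=1:; next count becomes 132; next at pos=2:; next count becomes 140; next shift becomes 3; next result becomes 0; next at idx=1:; next result becomes -2; next at idx=2:; next result becomes -4; next at idx=3:; next result becomes -6; next at idx=4:; next result becomes -8; next final value 4
verdict: not equivalent; witness: base=-3, step=2


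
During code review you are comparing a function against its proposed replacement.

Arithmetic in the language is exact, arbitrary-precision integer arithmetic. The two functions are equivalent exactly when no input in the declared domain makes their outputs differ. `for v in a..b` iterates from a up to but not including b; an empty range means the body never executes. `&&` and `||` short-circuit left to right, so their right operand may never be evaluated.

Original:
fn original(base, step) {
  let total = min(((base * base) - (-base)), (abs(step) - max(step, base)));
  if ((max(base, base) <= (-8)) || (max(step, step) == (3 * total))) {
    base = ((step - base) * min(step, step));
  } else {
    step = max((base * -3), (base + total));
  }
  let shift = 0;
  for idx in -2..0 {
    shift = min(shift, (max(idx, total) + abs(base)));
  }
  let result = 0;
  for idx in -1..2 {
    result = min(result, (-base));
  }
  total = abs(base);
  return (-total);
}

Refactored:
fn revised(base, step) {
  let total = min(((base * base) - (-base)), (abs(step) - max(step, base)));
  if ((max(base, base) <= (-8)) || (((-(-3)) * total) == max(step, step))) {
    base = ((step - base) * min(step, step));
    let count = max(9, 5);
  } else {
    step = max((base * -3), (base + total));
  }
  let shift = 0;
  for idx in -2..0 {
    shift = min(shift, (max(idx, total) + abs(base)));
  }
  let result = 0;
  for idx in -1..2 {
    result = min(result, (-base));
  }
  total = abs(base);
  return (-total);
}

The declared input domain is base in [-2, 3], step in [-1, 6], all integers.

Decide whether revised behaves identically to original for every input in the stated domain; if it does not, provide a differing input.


The two are interchangeable: local variable names differ, statement counts differ, constant usage differs, min/max/abs usage differs, and every declared input agrees.
Tracing base=2, step=6: original: total becomes 0; next ((max(base, base) <= (-8)) || (max(step, step) == (3 * total))) evaluates to false; next step becomes 2; next shift becomes 0; next at idx=-2:; next shift becomes 0; next at idx=-1:; next shift becomes 0; next result becomes 0; next at idx=-1:; next result becomes -2; next at idx=0:; next result becomes -2; next at idx=1:; next result becomes -2; next total becomes 2; next final value -2 | revised: total becomes 0; next ((max(base, base) <= (-8)) || (((-(-3)) * total) == max(step, step))) evaluates to false; next step becomes 2; next shift becomes 0; next at idx=-2:; next shift becomes 0; next at idx=-1:; next shift becomes 0; next result becomes 0; next at idx=-1:; next result becomes -2; next at idx=0:; next result becomes -2; next at idx=1:; next result becomes -2; next total becomes 2; next final value -2 — matching result -2.
Every one of the 48 inputs gives matching results.
verdict: equivalent


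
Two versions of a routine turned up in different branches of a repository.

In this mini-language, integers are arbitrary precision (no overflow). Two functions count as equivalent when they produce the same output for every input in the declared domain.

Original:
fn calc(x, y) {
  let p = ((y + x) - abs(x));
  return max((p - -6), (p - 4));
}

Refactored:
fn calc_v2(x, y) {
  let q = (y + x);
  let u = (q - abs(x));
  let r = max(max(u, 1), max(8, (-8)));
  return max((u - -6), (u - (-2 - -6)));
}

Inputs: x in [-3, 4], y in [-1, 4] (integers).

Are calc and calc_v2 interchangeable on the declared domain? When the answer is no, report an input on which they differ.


The suspicious-looking change has no observable effect anywhere in the declared ranges; all 48 inputs agree.
verdict: equivalent


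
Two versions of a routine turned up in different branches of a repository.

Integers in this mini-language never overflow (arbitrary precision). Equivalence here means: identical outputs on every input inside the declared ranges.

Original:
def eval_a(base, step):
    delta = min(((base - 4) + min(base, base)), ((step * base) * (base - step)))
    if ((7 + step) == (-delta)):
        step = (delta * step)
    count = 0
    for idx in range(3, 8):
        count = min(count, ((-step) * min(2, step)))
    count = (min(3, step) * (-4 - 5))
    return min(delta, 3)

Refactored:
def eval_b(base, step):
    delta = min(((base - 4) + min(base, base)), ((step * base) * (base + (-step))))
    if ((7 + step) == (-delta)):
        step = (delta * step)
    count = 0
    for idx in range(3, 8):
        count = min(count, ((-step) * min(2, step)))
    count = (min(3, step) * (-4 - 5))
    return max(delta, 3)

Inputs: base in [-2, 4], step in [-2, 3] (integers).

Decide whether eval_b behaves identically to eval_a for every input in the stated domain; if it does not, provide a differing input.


On input base=-2, step=-2, eval_a returns -8 while eval_b returns 3.
verdict: not equivalent; witness: base=-2, step=-2


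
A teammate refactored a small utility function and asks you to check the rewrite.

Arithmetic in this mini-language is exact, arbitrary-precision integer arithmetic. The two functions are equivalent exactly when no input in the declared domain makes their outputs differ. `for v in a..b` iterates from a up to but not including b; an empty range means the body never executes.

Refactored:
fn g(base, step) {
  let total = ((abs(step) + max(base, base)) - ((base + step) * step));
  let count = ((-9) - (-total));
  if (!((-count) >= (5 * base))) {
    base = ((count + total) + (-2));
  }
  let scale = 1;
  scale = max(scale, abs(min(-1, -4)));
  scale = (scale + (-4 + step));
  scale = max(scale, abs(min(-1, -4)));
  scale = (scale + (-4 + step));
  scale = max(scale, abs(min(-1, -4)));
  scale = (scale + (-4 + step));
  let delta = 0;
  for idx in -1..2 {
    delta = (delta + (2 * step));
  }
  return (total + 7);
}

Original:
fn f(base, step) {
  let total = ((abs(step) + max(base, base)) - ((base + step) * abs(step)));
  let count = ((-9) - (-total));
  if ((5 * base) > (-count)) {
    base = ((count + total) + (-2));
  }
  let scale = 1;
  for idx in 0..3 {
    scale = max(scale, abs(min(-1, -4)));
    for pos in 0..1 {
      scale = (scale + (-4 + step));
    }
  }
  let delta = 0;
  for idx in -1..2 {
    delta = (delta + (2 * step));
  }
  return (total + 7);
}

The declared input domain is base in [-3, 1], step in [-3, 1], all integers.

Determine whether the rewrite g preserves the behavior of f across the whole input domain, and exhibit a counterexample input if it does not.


At base=-3, step=-3: f gives 25, g gives -11.
verdict: not equivalent; witness: base=-3, step=-3


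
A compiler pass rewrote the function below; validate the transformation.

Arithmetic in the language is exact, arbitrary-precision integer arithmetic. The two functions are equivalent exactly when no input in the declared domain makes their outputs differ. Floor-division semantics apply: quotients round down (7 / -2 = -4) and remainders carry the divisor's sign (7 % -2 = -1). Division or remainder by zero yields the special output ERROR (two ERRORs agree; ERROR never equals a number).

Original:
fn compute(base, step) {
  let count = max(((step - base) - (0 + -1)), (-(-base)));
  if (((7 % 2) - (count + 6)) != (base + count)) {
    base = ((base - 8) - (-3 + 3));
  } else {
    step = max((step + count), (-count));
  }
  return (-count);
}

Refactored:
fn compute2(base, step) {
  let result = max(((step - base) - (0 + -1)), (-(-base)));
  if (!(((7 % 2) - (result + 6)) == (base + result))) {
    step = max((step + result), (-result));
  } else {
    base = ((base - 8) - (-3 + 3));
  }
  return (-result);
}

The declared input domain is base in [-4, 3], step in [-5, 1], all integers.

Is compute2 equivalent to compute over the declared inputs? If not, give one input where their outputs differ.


Equivalent. Whatever the rewrite altered, no input in the stated domain can expose a difference.
Every one of the 56 inputs gives matching results.
One worked example (base=-1, step=-4) — compute: count=-1, then (((7 % 2) - (count + 6)) != (base + count)) is true, then base=-9, then returns 1; compute2: result=-1, then (!(((7 % 2) - (result + 6)) == (base + result))) is true, then step=1, then returns 1; agreement on 1.
verdict: equivalent


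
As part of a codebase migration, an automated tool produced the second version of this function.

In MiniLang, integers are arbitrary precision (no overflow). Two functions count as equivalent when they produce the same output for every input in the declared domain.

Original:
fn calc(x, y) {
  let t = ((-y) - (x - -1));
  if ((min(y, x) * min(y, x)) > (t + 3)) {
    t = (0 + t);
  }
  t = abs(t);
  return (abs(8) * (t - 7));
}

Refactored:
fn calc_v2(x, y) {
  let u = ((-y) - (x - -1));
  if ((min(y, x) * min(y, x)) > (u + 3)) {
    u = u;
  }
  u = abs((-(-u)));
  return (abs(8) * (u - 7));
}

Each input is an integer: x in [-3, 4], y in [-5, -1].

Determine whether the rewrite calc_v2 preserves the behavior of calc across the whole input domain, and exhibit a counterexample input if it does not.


Equivalent — the differences include arithmetic usage differs; also constant usage differs; also local variable names differ, yet no declared input distinguishes the two.
As a probe, take x=1, y=-3: calc runs t=1, then ((min(y, x) * min(y, x)) > (t + 3)) is true, then t=1, then t=1, then returns -48; calc_v2 runs u=1, then ((min(y, x) * min(y, x)) > (u + 3)) is true, then u=1, then u=1, then returns -48; both end at -48.
Every one of the 40 inputs gives matching results.
verdict: equivalent


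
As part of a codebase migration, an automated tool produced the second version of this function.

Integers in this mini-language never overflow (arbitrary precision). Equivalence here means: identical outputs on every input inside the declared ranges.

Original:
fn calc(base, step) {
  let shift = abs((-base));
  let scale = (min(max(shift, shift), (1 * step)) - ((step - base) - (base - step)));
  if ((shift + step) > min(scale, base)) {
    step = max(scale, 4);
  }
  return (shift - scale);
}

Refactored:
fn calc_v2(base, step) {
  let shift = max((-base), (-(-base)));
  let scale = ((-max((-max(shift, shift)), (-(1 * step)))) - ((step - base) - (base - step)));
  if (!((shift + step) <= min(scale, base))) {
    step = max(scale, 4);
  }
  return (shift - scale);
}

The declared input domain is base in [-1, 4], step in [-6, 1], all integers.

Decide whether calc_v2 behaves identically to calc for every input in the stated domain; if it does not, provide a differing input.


Behavior is preserved: although comparison usage differs; and boolean connective usage differs; and min/max/abs usage differs, the outputs never diverge.
One worked example (base=-1, step=-6) — calc: shift := 1 | scale := 4 | ((shift + step) > min(scale, base)): false | result -3; calc_v2: shift := 1 | scale := 4 | (!((shift + step) <= min(scale, base))): false | result -3; agreement on -3.
Across all 48 domain points the two functions coincide.
verdict: equivalent


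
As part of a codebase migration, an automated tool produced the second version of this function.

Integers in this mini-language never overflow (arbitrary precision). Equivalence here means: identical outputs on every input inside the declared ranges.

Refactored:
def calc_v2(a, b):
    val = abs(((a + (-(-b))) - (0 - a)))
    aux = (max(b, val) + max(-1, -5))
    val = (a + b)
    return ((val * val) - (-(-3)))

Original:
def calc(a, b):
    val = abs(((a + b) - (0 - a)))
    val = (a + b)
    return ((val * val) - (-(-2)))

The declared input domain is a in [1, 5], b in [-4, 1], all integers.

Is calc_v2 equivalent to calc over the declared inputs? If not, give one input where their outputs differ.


Take a=1, b=-4.
calc: val=2, then val=-3, then returns 7
calc_v2: val=2, then aux=1, then val=-3, then returns 6
7 vs 6 — the two versions disagree here.
verdict: not equivalent; witness: a=1, b=-4
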